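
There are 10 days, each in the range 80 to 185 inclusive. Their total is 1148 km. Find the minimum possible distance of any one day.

80

To make one day as small as possible, make the other 9 as large as possible.
The other 9 can take up 9 × 185 = 1665 ≥ 1148 − 80, so one day can sit at its floor of 80.
Achievable: one at 80 and the other 9 totalling 1068, which fits since 9 × 80 ≤ 1068 ≤ 9 × 185.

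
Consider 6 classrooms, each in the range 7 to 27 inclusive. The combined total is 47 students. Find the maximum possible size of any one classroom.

12

To make one classroom as large as possible, make the other 5 as small as possible.
The other 5 contribute at least 5 × 7 = 35, leaving at most 47 − 35 = 12.
Since 12 ≤ 27, this is achievable: one at 12 and 5 at 7.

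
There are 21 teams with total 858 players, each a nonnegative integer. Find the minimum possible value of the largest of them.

If every one of the 21 were at most 40, the total would be at most 21 × 40 = 840 < 858.
Equality holds with 18 values of 41 and 3 values of 40.

41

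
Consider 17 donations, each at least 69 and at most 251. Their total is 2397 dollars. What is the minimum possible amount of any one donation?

To make one donation as small as possible, make the other 16 as large as possible.
The other 16 can take up 16 × 251 = 4016 ≥ 2397 − 69, so one donation can sit at its floor of 69.
Achievable: one at 69 and the other 16 totalling 2328, which fits since 16 × 69 ≤ 2328 ≤ 16 × 251.

69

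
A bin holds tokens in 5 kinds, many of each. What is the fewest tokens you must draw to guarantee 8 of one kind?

36

In the worst case you draw 7 of each of the 5 kinds: 5 × 7 = 35.
One more forces 8 of some kind, so 35 + 1 = 36.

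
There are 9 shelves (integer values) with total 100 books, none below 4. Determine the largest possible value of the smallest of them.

11

If every one of the 9 were at least 12, the total would be at least 9 × 12 = 108 > 100.
Equality holds with 8 values of 11 and 1 value of 12.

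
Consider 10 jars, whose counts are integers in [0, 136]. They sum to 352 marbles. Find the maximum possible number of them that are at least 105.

If k of the values are ≥ 105, the total is ≥ 105k + 0(10 − k).
Setting 105k + 0(10 − k) ≤ 352 gives 105k ≤ 352, so k ≤ 3.
k = 3 is achieved by 3 values at 105 and 7 at 0, total 315; add 37 to one value (staying below 105) to reach 352.

3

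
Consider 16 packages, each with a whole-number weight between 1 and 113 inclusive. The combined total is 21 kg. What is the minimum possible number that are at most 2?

If only k of them are at most 2, the other 16 − k are at least 3, so the total is at least (16 − k)·3 + k·1.
This is ≤ 21, so (16 − k)·3 + 1k ≤ 21, which gives k ≥ 14.
Exactly 14 works: 14 values at 1 and 2 at 3 total 20; raise one of the low values by 1 (still ≤ 2) to hit 21.

14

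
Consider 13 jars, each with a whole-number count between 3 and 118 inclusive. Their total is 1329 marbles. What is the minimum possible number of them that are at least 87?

Each value short of 87 is at most 86, costing at least 118 − 86 = 32 against the maximum total of 1534.
We can afford to lose at most 1534 − 1329 = 205, so at most ⌊205/32⌋ = 6 fall short, and at least 7 are ≥ 87.
Exactly 7 works: 7 values at 118 and 6 at 86 total 1342; lower one of the high values by 13 (still ≥ 87) to hit 1329.

7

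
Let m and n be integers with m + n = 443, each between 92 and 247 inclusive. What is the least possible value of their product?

48412

Since m + n is fixed, pushing one of them to its bound minimizes the product.
The extreme feasible split is m = 196, n = 247, giving mn = 48412.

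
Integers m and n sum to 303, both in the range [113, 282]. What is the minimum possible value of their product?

21470

Since m + n is fixed, pushing one of them to its bound minimizes the product.
At the endpoint m = 113, n = 303 − 113 = 190, so mn = 113 × 190 = 21470.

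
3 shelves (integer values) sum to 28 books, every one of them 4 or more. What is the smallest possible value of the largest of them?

Some value must be at least ⌈28/3⌉ = 10, since 3 × 9 = 27 < 28.
Equality holds with 1 value of 10 and 2 values of 9.

10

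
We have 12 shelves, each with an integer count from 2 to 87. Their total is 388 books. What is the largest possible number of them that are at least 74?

5

If k of the values are ≥ 74, the total is ≥ 74k + 2(12 − k).
Setting 74k + 2(12 − k) ≤ 388 gives 72k ≤ 364, so k ≤ 5.
k = 5 is achieved by 5 values at 74 and 7 at 2, total 384; add 4 to one value (staying below 74) to reach 388.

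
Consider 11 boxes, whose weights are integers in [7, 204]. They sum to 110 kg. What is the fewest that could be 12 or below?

6

Each value above 12 is at least 13, contributing at least 13 − 7 = 6 above the floor 7.
The sum exceeds the floor total 77 by 33, so at most ⌊33/6⌋ = 5 exceed 12, and at least 6 are ≤ 12.
Exactly 6 works: 6 values at 7 and 5 at 13 total 107; raise one of the low values by 3 (still ≤ 12) to hit 110.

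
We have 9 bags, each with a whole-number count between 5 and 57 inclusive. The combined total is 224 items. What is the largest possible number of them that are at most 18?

Each value at 18 or below falls at least 57 − 18 = 39 short of the ceiling 57.
The ceiling total is 9 × 57 = 513, and we need 224, so at most ⌊(513 − 224)/39⌋ = 7 can be that low.
k = 7 is achieved by 7 values at 18 and 2 at 57, total 240; lower one of the 57's by 16 (still > 18) to reach 224.

7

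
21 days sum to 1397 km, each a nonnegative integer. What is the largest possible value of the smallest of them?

If every one of the 21 were at least 67, the total would be at least 21 × 67 = 1407 > 1397.
Equality holds with 10 values of 66 and 11 values of 67.

66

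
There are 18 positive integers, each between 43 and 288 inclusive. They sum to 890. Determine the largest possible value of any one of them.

To make one integer as large as possible, make the other 17 as small as possible.
The other 17 contribute at least 17 × 43 = 731, leaving at most 890 − 731 = 159.
Since 159 ≤ 288, this is achievable: one at 159 and 17 at 43.

159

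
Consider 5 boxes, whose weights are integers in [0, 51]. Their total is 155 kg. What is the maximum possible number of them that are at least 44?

If k of the values are ≥ 44, the total is ≥ 44k + 0(5 − k).
Setting 44k + 0(5 − k) ≤ 155 gives 44k ≤ 155, so k ≤ 3.
k = 3 is achieved by 3 values at 44 and 2 at 0, total 132; add 23 to one value (staying below 44) to reach 155.

3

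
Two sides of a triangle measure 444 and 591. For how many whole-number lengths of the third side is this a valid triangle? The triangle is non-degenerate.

The triangle inequality gives |444 − 591| < c < 444 + 591, i.e. 147 < c < 1035.
So c can be any integer from 148 to 1034: 887 values.

887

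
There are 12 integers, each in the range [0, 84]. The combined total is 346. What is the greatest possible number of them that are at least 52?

If k of the values are ≥ 52, the total is ≥ 52k + 0(12 − k).
Setting 52k + 0(12 − k) ≤ 346 gives 52k ≤ 346, so k ≤ 6.
k = 6 is achieved by 6 values at 52 and 6 at 0, total 312; add 34 to one value (staying below 52) to reach 346.

6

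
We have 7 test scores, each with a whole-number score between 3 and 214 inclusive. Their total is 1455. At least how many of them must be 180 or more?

6

Suppose at most 7 − j of them reach 180; then j values are ≤ 179 and the rest ≤ 214.
The total is then ≤ 179·j + 214·(7 − j) = 1498 − 35j. For this to be ≥ 1455 we need j ≤ 1, so at least 7 − 1 = 6 must reach 180.
Exactly 6 works: 6 values at 214 and 1 at 179 total 1463; lower one of the high values by 8 (still ≥ 180) to hit 1455.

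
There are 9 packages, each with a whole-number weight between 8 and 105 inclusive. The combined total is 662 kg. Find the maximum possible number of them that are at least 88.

7

With k values at 88 or above and the rest at least 8, the sum is at least 72 + 80k.
Since the sum is 662, we need 80k ≤ 590, i.e. k ≤ 7.
k = 7 is achieved by 7 values at 88 and 2 at 8, total 632; add 30 to one value (staying below 88) to reach 662.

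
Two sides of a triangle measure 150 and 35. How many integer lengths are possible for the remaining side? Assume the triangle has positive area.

The triangle inequality gives |150 − 35| < c < 150 + 35, i.e. 115 < c < 185.
So c can be any integer from 116 to 184: 69 values.

69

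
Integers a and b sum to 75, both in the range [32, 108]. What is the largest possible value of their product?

1406

ab = a(75 − a) is maximized when a is as near 75/2 as the bounds allow.
Taking a = 37 and b = 38 (both in [32, 108]) gives ab = 1406.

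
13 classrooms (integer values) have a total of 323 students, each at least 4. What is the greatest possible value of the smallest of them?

The average is 323/13 < 25, so some value is ≤ 24.
Equality holds with 2 values of 24 and 11 values of 25.

24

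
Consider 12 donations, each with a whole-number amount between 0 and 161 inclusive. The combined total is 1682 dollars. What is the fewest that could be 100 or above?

Suppose at most 12 − j of them reach 100; then j values are ≤ 99 and the rest ≤ 161.
The total is then ≤ 99·j + 161·(12 − j) = 1932 − 62j. For this to be ≥ 1682 we need j ≤ 4, so at least 12 − 4 = 8 must reach 100.
Exactly 8 works: 8 values at 161 and 4 at 99 total 1684; lower one of the high values by 2 (still ≥ 100) to hit 1682.

8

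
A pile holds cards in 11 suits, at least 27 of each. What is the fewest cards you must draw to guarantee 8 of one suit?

You could draw 7 of every suit without reaching 8 of any — 77 in all.
One more forces 8 of some suit, so 77 + 1 = 78.

78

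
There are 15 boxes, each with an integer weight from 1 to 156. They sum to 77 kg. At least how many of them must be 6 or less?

Each value above 6 is at least 7, contributing at least 7 − 1 = 6 above the floor 1.
The sum exceeds the floor total 15 by 62, so at most ⌊62/6⌋ = 10 exceed 6, and at least 5 are ≤ 6.
Exactly 5 works: 5 values at 1 and 10 at 7 total 75; raise one of the low values by 2 (still ≤ 6) to hit 77.

5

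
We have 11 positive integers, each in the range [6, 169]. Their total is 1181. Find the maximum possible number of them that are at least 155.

If k of the values are ≥ 155, the total is ≥ 155k + 6(11 − k).
Setting 155k + 6(11 − k) ≤ 1181 gives 149k ≤ 1115, so k ≤ 7.
k = 7 is achieved by 7 values at 155 and 4 at 6, total 1109; add 72 to one value (staying below 155) to reach 1181.

7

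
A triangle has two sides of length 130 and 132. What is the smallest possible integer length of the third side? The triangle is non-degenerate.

3

The third side must exceed |130 − 132| = 2.
The smallest integer above 2 is 3.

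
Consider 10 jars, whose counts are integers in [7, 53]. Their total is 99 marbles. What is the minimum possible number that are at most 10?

If only k of them are at most 10, the other 10 − k are at least 11, so the total is at least (10 − k)·11 + k·7.
This is ≤ 99, so (10 − k)·11 + 7k ≤ 99, which gives k ≥ 3.
Exactly 3 works: 3 values at 7 and 7 at 11 total 98; raise one of the low values by 1 (still ≤ 10) to hit 99.

3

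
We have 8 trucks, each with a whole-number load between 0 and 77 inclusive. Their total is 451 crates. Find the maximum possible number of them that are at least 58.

7

If k of the values are ≥ 58, the total is ≥ 58k + 0(8 − k).
Setting 58k + 0(8 − k) ≤ 451 gives 58k ≤ 451, so k ≤ 7.
k = 7 is achieved by 7 values at 58 and 1 at 0, total 406; add 45 to one value (staying below 58) to reach 451.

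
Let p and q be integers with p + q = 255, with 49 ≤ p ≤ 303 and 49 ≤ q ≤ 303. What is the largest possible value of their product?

With p + q fixed, pq peaks when the two are closest together.
Taking p = 127 and q = 128 (both in [49, 303]) gives pq = 16256.

16256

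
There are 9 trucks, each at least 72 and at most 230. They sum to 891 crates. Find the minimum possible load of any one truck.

To make one truck as small as possible, make the other 8 as large as possible.
The other 8 can take up 8 × 230 = 1840 ≥ 891 − 72, so one truck can sit at its floor of 72.
Achievable: one at 72 and the other 8 totalling 819, which fits since 8 × 72 ≤ 819 ≤ 8 × 230.

72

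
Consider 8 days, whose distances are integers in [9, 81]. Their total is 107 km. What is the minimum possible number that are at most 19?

5

If only k of them are at most 19, the other 8 − k are at least 20, so the total is at least (8 − k)·20 + k·9.
This is ≤ 107, so (8 − k)·20 + 9k ≤ 107, which gives k ≥ 5.
Exactly 5 works: 5 values at 9 and 3 at 20 total 105; raise one of the low values by 2 (still ≤ 19) to hit 107.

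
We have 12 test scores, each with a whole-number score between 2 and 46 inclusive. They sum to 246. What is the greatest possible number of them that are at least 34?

6

With k values at 34 or above and the rest at least 2, the sum is at least 24 + 32k.
Since the sum is 246, we need 32k ≤ 222, i.e. k ≤ 6.
k = 6 is achieved by 6 values at 34 and 6 at 2, total 216; add 30 to one value (staying below 34) to reach 246.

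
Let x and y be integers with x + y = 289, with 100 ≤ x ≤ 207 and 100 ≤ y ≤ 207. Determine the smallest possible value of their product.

18900

xy = x(289 − x) is concave in x, so over [100, 189] it is minimized at an endpoint.
At the endpoint x = 100, y = 289 − 100 = 189, so xy = 100 × 189 = 18900.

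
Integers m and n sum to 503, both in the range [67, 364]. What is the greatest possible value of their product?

mn = m(503 − m) is maximized when m is as near 503/2 as the bounds allow.
Taking m = 251 and n = 252 (both in [67, 364]) gives mn = 63252.

63252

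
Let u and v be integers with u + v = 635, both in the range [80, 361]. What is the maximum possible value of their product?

100806

uv = u(635 − u) is maximized when u is as near 635/2 as the bounds allow.
Taking u = 317 and v = 318 (both in [80, 361]) gives uv = 100806.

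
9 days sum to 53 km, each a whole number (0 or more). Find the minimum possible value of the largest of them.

If every one of the 9 were at most 5, the total would be at most 9 × 5 = 45 < 53.
Equality holds with 8 values of 6 and 1 value of 5.

6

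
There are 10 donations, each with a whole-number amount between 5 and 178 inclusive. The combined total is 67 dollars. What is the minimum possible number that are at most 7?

5

If only k of them are at most 7, the other 10 − k are at least 8, so the total is at least (10 − k)·8 + k·5.
This is ≤ 67, so (10 − k)·8 + 5k ≤ 67, which gives k ≥ 5.
Exactly 5 works: 5 values at 5 and 5 at 8 total 65; raise one of the low values by 2 (still ≤ 7) to hit 67.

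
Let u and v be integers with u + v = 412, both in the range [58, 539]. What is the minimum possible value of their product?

uv = u(412 − u) is concave in u, so over [58, 354] it is minimized at an endpoint.
The extreme feasible split is u = 58, v = 354, giving uv = 20532.

20532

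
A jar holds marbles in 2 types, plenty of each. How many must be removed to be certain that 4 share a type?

7

In the worst case you draw 3 of each of the 2 types: 2 × 3 = 6.
One more forces 4 of some type, so 6 + 1 = 7.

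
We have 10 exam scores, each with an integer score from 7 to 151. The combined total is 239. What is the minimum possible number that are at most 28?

3

Each value above 28 is at least 29, contributing at least 29 − 7 = 22 above the floor 7.
The sum exceeds the floor total 70 by 169, so at most ⌊169/22⌋ = 7 exceed 28, and at least 3 are ≤ 28.
Exactly 3 works: 3 values at 7 and 7 at 29 total 224; raise one of the low values by 15 (still ≤ 28) to hit 239.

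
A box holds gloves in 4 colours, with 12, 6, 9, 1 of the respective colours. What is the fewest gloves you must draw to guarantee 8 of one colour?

In the worst case you take as many as possible of each colour without reaching 8: 7 + 6 + 7 + 1 = 21.
The next one must give 8 of some colour, so 21 + 1 = 22.

22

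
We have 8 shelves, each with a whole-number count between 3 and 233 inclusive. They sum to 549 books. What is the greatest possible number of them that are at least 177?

If k of the values are ≥ 177, the total is ≥ 177k + 3(8 − k).
Setting 177k + 3(8 − k) ≤ 549 gives 174k ≤ 525, so k ≤ 3.
k = 3 is achieved by 3 values at 177 and 5 at 3, total 546; add 3 to one value (staying below 177) to reach 549.

3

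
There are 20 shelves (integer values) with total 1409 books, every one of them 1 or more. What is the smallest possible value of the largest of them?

The 20 values sum to 1409, so their maximum is at least ⌈1409/20⌉ = 71.
Taking 11 copies of 70 and 9 copies of 71 gives exactly 1409, so 71 is attained.

71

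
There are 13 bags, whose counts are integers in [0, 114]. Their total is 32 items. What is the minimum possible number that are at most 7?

If only k of them are at most 7, the other 13 − k are at least 8, so the total is at least (13 − k)·8 + k·0.
This is ≤ 32, so (13 − k)·8 + 0k ≤ 32, which gives k ≥ 9.
Exactly 9 works: 9 values at 0 and 4 at 8 total 32.

9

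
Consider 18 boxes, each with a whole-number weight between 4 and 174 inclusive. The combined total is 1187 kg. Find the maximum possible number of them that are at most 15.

12

Each value at 15 or below falls at least 174 − 15 = 159 short of the ceiling 174.
The ceiling total is 18 × 174 = 3132, and we need 1187, so at most ⌊(3132 − 1187)/159⌋ = 12 can be that low.
k = 12 is achieved by 12 values at 15 and 6 at 174, total 1224; lower one of the 174's by 37 (still > 15) to reach 1187.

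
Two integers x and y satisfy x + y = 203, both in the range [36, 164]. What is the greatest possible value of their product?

10302

xy = x(203 − x) is maximized when x is as near 203/2 as the bounds allow.
Taking x = 101 and y = 102 (both in [36, 164]) gives xy = 10302.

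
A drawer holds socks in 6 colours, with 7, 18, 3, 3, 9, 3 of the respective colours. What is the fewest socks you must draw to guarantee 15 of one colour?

40

In the worst case you take as many as possible of each colour without reaching 15: 7 + 14 + 3 + 3 + 9 + 3 = 39.
The next one must give 15 of some colour, so 39 + 1 = 40.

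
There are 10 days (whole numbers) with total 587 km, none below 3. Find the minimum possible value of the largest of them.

If every one of the 10 were at most 58, the total would be at most 10 × 58 = 580 < 587.
Equality holds with 7 values of 59 and 3 values of 58.

59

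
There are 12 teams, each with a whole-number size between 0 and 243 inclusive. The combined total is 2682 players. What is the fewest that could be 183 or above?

Suppose at most 12 − j of them reach 183; then j values are ≤ 182 and the rest ≤ 243.
The total is then ≤ 182·j + 243·(12 − j) = 2916 − 61j. For this to be ≥ 2682 we need j ≤ 3, so at least 12 − 3 = 9 must reach 183.
Exactly 9 works: 9 values at 243 and 3 at 182 total 2733; lower one of the high values by 51 (still ≥ 183) to hit 2682.

9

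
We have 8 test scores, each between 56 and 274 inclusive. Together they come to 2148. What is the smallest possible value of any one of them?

Minimizing one value means maximizing the remaining 7.
The other 7 contribute at most 7 × 274 = 1918, leaving at least 2148 − 1918 = 230.
Since 230 ≥ 56, this is achievable: one at 230 and 7 at 274.

230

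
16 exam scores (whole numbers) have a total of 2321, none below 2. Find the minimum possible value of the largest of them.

146

Some value must be at least ⌈2321/16⌉ = 146, since 16 × 145 = 2320 < 2321.
Achievable: 1 of them at 146 and 15 at 145 total 2321.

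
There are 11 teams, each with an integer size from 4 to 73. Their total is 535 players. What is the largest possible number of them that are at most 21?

5

Each value at 21 or below falls at least 73 − 21 = 52 short of the ceiling 73.
The ceiling total is 11 × 73 = 803, and we need 535, so at most ⌊(803 − 535)/52⌋ = 5 can be that low.
k = 5 is achieved by 5 values at 21 and 6 at 73, total 543; lower one of the 73's by 8 (still > 21) to reach 535.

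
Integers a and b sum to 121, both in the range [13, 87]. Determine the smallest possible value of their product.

2958

ab = a(121 − a) is concave in a, so over [34, 87] it is minimized at an endpoint.
At the endpoint a = 34, b = 121 − 34 = 87, so ab = 34 × 87 = 2958.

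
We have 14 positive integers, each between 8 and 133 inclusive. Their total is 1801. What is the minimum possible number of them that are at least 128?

4

Each value short of 128 is at most 127, costing at least 133 − 127 = 6 against the maximum total of 1862.
We can afford to lose at most 1862 − 1801 = 61, so at most ⌊61/6⌋ = 10 fall short, and at least 4 are ≥ 128.
Exactly 4 works: 4 values at 133 and 10 at 127 total 1802; lower one of the high values by 1 (still ≥ 128) to hit 1801.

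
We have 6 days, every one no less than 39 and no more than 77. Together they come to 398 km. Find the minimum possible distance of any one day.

39

To make one day as small as possible, make the other 5 as large as possible.
The other 5 can take up 5 × 77 = 385 ≥ 398 − 39, so one day can sit at its floor of 39.
Achievable: one at 39 and the other 5 totalling 359, which fits since 5 × 39 ≤ 359 ≤ 5 × 77.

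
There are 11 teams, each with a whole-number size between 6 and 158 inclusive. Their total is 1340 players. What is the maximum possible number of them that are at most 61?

Each value at 61 or below falls at least 158 − 61 = 97 short of the ceiling 158.
The ceiling total is 11 × 158 = 1738, and we need 1340, so at most ⌊(1738 − 1340)/97⌋ = 4 can be that low.
k = 4 is achieved by 4 values at 61 and 7 at 158, total 1350; lower one of the 158's by 10 (still > 61) to reach 1340.

4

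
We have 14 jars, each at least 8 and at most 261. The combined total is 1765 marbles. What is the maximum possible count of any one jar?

Maximizing one value means minimizing the remaining 13.
The other 13 contribute at least 13 × 8 = 104, leaving at most 1765 − 104 = 1661.
But each jar is capped at 261, so the maximum is 261.
Achievable: one at 261 and the other 13 totalling 1504, which fits since 13 × 8 ≤ 1504 ≤ 13 × 261.

261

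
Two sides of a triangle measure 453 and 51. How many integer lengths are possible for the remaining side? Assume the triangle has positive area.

The triangle inequality gives |453 − 51| < c < 453 + 51, i.e. 402 < c < 504.
So c can be any integer from 403 to 503: 101 values.

101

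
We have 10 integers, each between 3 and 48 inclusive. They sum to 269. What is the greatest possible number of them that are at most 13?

Each value at 13 or below falls at least 48 − 13 = 35 short of the ceiling 48.
The ceiling total is 10 × 48 = 480, and we need 269, so at most ⌊(480 − 269)/35⌋ = 6 can be that low.
k = 6 is achieved by 6 values at 13 and 4 at 48, total 270; lower one of the 48's by 1 (still > 13) to reach 269.

6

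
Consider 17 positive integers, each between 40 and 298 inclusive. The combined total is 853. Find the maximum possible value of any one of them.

213

To make one integer as large as possible, make the other 16 as small as possible.
The other 16 contribute at least 16 × 40 = 640, leaving at most 853 − 640 = 213.
Since 213 ≤ 298, this is achievable: one at 213 and 16 at 40.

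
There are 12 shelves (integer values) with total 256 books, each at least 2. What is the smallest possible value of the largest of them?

22

If every one of the 12 were at most 21, the total would be at most 12 × 21 = 252 < 256.
Achievable: 4 of them at 22 and 8 at 21 total 256.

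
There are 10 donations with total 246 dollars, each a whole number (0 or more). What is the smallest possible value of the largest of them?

The 10 values sum to 246, so their maximum is at least ⌈246/10⌉ = 25.
Achievable: 6 of them at 25 and 4 at 24 total 246.

25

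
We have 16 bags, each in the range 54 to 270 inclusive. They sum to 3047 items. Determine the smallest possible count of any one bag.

Minimizing one value means maximizing the remaining 15.
The other 15 can take up 15 × 270 = 4050 ≥ 3047 − 54, so one bag can sit at its floor of 54.
Achievable: one at 54 and the other 15 totalling 2993, which fits since 15 × 54 ≤ 2993 ≤ 15 × 270.

54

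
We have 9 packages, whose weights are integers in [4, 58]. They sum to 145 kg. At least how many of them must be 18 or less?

2

Each value above 18 is at least 19, contributing at least 19 − 4 = 15 above the floor 4.
The sum exceeds the floor total 36 by 109, so at most ⌊109/15⌋ = 7 exceed 18, and at least 2 are ≤ 18.
Exactly 2 works: 2 values at 4 and 7 at 19 total 141; raise one of the low values by 4 (still ≤ 18) to hit 145.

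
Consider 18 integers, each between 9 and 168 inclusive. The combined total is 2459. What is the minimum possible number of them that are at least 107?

9

If only k of them are at least 107, the other 18 − k are at most 106, so the total is at most k·168 + (18 − k)·106.
This must reach 2459, so k·168 + (18 − k)·106 ≥ 2459, giving k ≥ 9.
Exactly 9 works: 9 values at 168 and 9 at 106 total 2466; lower one of the high values by 7 (still ≥ 107) to hit 2459.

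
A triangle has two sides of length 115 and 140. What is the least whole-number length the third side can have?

The third side must exceed |115 − 140| = 25.
The smallest integer above 25 is 26.

26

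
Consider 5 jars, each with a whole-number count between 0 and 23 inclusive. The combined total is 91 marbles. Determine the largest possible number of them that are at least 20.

4

If k of the values are ≥ 20, the total is ≥ 20k + 0(5 − k).
Setting 20k + 0(5 − k) ≤ 91 gives 20k ≤ 91, so k ≤ 4.
k = 4 is achieved by 4 values at 20 and 1 at 0, total 80; add 11 to one value (staying below 20) to reach 91.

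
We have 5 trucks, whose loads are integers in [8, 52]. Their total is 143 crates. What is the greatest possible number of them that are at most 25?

4

Suppose k of them are at most 25. Those contribute at most 25 each and the rest at most 52 each.
So the total is at most 25k + 52(5 − k) = 260 − 27k. This must still be ≥ 143, so k ≤ 4.
k = 4 is achieved by 4 values at 25 and 1 at 52, total 152; lower one of the 52's by 9 (still > 25) to reach 143.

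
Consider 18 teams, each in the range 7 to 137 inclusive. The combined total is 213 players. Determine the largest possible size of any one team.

Maximizing one value means minimizing the remaining 17.
The other 17 contribute at least 17 × 7 = 119, leaving at most 213 − 119 = 94.
Since 94 ≤ 137, this is achievable: one at 94 and 17 at 7.

94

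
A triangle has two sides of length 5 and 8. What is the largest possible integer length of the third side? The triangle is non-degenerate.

The third side must be less than 5 + 8 = 13.
The largest integer below 13 is 12.

12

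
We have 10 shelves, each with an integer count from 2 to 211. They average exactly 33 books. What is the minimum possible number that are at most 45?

The total is 10 × 33 = 330.
Each value above 45 is at least 46, contributing at least 46 − 2 = 44 above the floor 2.
The sum exceeds the floor total 20 by 310, so at most ⌊310/44⌋ = 7 exceed 45, and at least 3 are ≤ 45.
Exactly 3 works: 3 values at 2 and 7 at 46 total 328; raise one of the low values by 2 (still ≤ 45) to hit 330.

3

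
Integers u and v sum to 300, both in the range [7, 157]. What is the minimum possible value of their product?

22451

uv = u(300 − u) is concave in u, so over [143, 157] it is minimized at an endpoint.
The extreme feasible split is u = 143, v = 157, giving uv = 22451.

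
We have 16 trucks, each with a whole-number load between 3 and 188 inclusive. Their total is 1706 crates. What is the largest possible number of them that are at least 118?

14

With k values at 118 or above and the rest at least 3, the sum is at least 48 + 115k.
Since the sum is 1706, we need 115k ≤ 1658, i.e. k ≤ 14.
k = 14 is achieved by 14 values at 118 and 2 at 3, total 1658; add 48 to one value (staying below 118) to reach 1706.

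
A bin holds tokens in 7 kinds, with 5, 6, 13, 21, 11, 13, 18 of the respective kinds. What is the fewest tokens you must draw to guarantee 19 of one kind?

85

In the worst case you take as many as possible of each kind without reaching 19: 5 + 6 + 13 + 18 + 11 + 13 + 18 = 84.
The next one must give 19 of some kind, so 84 + 1 = 85.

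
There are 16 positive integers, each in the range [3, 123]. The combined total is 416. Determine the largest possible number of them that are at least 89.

4

Suppose k of them are at least 89. Those contribute at least 89 each and the other 16 − k at least 3 each.
So the total is at least 89k + 3(16 − k) = 48 + 86k. This must be ≤ 416, giving k ≤ 4.
k = 4 is achieved by 4 values at 89 and 12 at 3, total 392; add 24 to one value (staying below 89) to reach 416.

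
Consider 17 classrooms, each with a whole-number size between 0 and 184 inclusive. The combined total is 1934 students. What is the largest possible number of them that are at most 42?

Each value at 42 or below falls at least 184 − 42 = 142 short of the ceiling 184.
The ceiling total is 17 × 184 = 3128, and we need 1934, so at most ⌊(3128 − 1934)/142⌋ = 8 can be that low.
k = 8 is achieved by 8 values at 42 and 9 at 184, total 1992; lower one of the 184's by 58 (still > 42) to reach 1934.

8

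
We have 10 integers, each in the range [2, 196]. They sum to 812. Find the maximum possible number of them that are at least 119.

If k of the values are ≥ 119, the total is ≥ 119k + 2(10 − k).
Setting 119k + 2(10 − k) ≤ 812 gives 117k ≤ 792, so k ≤ 6.
k = 6 is achieved by 6 values at 119 and 4 at 2, total 722; add 90 to one value (staying below 119) to reach 812.

6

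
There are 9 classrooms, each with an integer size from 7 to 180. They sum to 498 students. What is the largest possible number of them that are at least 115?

Suppose k of them are at least 115. Those contribute at least 115 each and the other 9 − k at least 7 each.
So the total is at least 115k + 7(9 − k) = 63 + 108k. This must be ≤ 498, giving k ≤ 4.
k = 4 is achieved by 4 values at 115 and 5 at 7, total 495; add 3 to one value (staying below 115) to reach 498.

4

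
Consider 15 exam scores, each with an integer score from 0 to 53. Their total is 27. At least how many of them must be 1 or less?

2

Each value above 1 is at least 2, contributing at least 2 − 0 = 2 above the floor 0.
The sum exceeds the floor total 0 by 27, so at most ⌊27/2⌋ = 13 exceed 1, and at least 2 are ≤ 1.
Exactly 2 works: 2 values at 0 and 13 at 2 total 26; raise one of the low values by 1 (still ≤ 1) to hit 27.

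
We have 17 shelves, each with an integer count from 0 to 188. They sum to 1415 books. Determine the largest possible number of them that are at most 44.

Suppose k of them are at most 44. Those contribute at most 44 each and the rest at most 188 each.
So the total is at most 44k + 188(17 − k) = 3196 − 144k. This must still be ≥ 1415, so k ≤ 12.
k = 12 is achieved by 12 values at 44 and 5 at 188, total 1468; lower one of the 188's by 53 (still > 44) to reach 1415.

12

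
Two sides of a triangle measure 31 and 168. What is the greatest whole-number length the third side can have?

198

The third side must be less than 31 + 168 = 199.
The largest integer below 199 is 198.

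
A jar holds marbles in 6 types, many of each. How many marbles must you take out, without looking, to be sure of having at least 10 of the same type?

55

In the worst case you draw 9 of each of the 6 types: 6 × 9 = 54.
One more forces 10 of some type, so 54 + 1 = 55.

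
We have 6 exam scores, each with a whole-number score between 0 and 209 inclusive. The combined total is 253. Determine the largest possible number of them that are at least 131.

Suppose k of them are at least 131. Those contribute at least 131 each and the other 6 − k at least 0 each.
So the total is at least 131k + 0(6 − k) = 0 + 131k. This must be ≤ 253, giving k ≤ 1.
k = 1 is achieved by 1 value at 131 and 5 at 0, total 131; add 122 to one value (staying below 131) to reach 253.

1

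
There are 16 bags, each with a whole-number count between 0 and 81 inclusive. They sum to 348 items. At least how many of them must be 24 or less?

3

If only k of them are at most 24, the other 16 − k are at least 25, so the total is at least (16 − k)·25 + k·0.
This is ≤ 348, so (16 − k)·25 + 0k ≤ 348, which gives k ≥ 3.
Exactly 3 works: 3 values at 0 and 13 at 25 total 325; raise one of the low values by 23 (still ≤ 24) to hit 348.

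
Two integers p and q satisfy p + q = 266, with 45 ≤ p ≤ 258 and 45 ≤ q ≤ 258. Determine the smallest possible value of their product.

For a fixed sum, pq is smallest when p and q are as far apart as possible.
At the endpoint p = 45, q = 266 − 45 = 221, so pq = 45 × 221 = 9945.

9945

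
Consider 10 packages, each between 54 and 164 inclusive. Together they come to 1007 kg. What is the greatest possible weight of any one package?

164

To make one package as large as possible, make the other 9 as small as possible.
The other 9 contribute at least 9 × 54 = 486, leaving at most 1007 − 486 = 521.
But each package is capped at 164, so the maximum is 164.
Achievable: one at 164 and the other 9 totalling 843, which fits since 9 × 54 ≤ 843 ≤ 9 × 164.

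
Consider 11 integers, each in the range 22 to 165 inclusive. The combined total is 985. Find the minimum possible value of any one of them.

22

Minimizing one value means maximizing the remaining 10.
The other 10 can take up 10 × 165 = 1650 ≥ 985 − 22, so one integer can sit at its floor of 22.
Achievable: one at 22 and the other 10 totalling 963, which fits since 10 × 22 ≤ 963 ≤ 10 × 165.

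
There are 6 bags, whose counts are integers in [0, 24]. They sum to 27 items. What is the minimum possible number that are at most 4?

1

If only k of them are at most 4, the other 6 − k are at least 5, so the total is at least (6 − k)·5 + k·0.
This is ≤ 27, so (6 − k)·5 + 0k ≤ 27, which gives k ≥ 1.
Exactly 1 works: 1 value at 0 and 5 at 5 total 25; raise one of the low values by 2 (still ≤ 4) to hit 27.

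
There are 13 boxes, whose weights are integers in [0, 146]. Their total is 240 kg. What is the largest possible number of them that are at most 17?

12

Suppose k of them are at most 17. Those contribute at most 17 each and the rest at most 146 each.
So the total is at most 17k + 146(13 − k) = 1898 − 129k. This must still be ≥ 240, so k ≤ 12.
k = 12 is achieved by 12 values at 17 and 1 at 146, total 350; lower one of the 146's by 110 (still > 17) to reach 240.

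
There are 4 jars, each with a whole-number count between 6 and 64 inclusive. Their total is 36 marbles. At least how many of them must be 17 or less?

3

Each value above 17 is at least 18, contributing at least 18 − 6 = 12 above the floor 6.
The sum exceeds the floor total 24 by 12, so at most ⌊12/12⌋ = 1 exceed 17, and at least 3 are ≤ 17.
Exactly 3 works: 3 values at 6 and 1 at 18 total 36.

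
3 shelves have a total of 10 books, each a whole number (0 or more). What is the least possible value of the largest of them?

The 3 values sum to 10, so their maximum is at least ⌈10/3⌉ = 4.
Achievable: 1 of them at 4 and 2 at 3 total 10.

4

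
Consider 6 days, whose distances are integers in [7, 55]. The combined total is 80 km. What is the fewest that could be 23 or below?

4

Let j be the number exceeding 23. Then the total is ≥ 24·j + 7·(6 − j) = 42 + 17j.
So 17j ≤ 38 and j ≤ 2; hence at least 6 − 2 = 4 are ≤ 23.
Exactly 4 works: 4 values at 7 and 2 at 24 total 76; raise one of the low values by 4 (still ≤ 23) to hit 80.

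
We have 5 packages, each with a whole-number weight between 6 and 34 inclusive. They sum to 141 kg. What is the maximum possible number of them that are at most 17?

Each value at 17 or below falls at least 34 − 17 = 17 short of the ceiling 34.
The ceiling total is 5 × 34 = 170, and we need 141, so at most ⌊(170 − 141)/17⌋ = 1 can be that low.
k = 1 is achieved by 1 value at 17 and 4 at 34, total 153; lower one of the 34's by 12 (still > 17) to reach 141.

1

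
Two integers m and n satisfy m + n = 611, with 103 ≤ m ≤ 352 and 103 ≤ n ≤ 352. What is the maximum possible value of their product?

93330

mn = m(611 − m) is maximized when m is as near 611/2 as the bounds allow.
Taking m = 305 and n = 306 (both in [103, 352]) gives mn = 93330.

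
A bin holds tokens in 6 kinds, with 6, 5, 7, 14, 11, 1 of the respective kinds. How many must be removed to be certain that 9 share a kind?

In the worst case you take as many as possible of each kind without reaching 9: 6 + 5 + 7 + 8 + 8 + 1 = 35.
The next one must give 9 of some kind, so 35 + 1 = 36.

36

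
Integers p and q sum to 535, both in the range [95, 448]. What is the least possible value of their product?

41800

pq = p(535 − p) is concave in p, so over [95, 440] it is minimized at an endpoint.
The extreme feasible split is p = 95, q = 440, giving pq = 41800.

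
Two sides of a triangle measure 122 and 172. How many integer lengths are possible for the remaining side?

243

The triangle inequality gives |122 − 172| < c < 122 + 172, i.e. 50 < c < 294.
So c can be any integer from 51 to 293: 243 values.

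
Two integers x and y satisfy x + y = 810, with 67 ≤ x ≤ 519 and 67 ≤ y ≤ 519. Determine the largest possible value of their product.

With x + y fixed, xy peaks when the two are closest together.
Taking x = 405 and y = 405 (both in [67, 519]) gives xy = 164025.

164025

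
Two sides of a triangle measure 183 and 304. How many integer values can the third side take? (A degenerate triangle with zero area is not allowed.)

The triangle inequality gives |183 − 304| < c < 183 + 304, i.e. 121 < c < 487.
So c can be any integer from 122 to 486: 365 values.

365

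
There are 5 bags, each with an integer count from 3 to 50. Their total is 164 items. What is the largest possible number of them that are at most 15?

2

Each value at 15 or below falls at least 50 − 15 = 35 short of the ceiling 50.
The ceiling total is 5 × 50 = 250, and we need 164, so at most ⌊(250 − 164)/35⌋ = 2 can be that low.
k = 2 is achieved by 2 values at 15 and 3 at 50, total 180; lower one of the 50's by 16 (still > 15) to reach 164.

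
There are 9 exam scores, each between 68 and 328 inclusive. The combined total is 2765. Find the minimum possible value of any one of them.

141

To make one score as small as possible, make the other 8 as large as possible.
The other 8 contribute at most 8 × 328 = 2624, leaving at least 2765 − 2624 = 141.
Since 141 ≥ 68, this is achievable: one at 141 and 8 at 328.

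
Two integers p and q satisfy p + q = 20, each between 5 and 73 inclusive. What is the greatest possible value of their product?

With p + q fixed, pq peaks when the two are closest together.
Taking p = 10 and q = 10 (both in [5, 73]) gives pq = 100.

100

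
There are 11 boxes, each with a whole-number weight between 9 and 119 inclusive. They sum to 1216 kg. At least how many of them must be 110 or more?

2

Each value short of 110 is at most 109, costing at least 119 − 109 = 10 against the maximum total of 1309.
We can afford to lose at most 1309 − 1216 = 93, so at most ⌊93/10⌋ = 9 fall short, and at least 2 are ≥ 110.
Exactly 2 works: 2 values at 119 and 9 at 109 total 1219; lower one of the high values by 3 (still ≥ 110) to hit 1216.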